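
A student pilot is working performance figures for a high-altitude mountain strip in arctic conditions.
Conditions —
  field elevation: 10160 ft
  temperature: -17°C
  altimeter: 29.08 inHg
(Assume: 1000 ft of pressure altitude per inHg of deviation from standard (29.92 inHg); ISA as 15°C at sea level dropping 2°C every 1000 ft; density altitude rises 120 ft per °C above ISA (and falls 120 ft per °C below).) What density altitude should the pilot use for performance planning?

9800 ft

Pressure altitude = 10160 + (29.92 − 29.08) × 1000 = 10160 + (+840) = 11000 ft.
ISA temperature at 11000 ft = 15 − 2 × (11000/1000) = -7°C.
ISA deviation = -17 − (-7) = -10°C.
Density altitude = 11000 + 120 × (-10) = 9800 ft.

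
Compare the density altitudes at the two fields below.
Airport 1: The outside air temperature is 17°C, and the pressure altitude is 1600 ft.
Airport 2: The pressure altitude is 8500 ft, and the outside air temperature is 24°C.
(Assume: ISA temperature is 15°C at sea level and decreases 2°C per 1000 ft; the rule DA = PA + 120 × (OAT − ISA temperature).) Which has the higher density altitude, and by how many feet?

Airport 1: ISA temp = 11.8°C, deviation +5.2°C, DA = 1600 + 120 × 5.2 = 2224 ft.
Airport 2: ISA temp = -2°C, deviation +26°C, DA = 8500 + 120 × 26 = 11620 ft.
Airport 2 is higher by 11620 − 2224 = 9396 ft.

Airport 2 by 9396 ft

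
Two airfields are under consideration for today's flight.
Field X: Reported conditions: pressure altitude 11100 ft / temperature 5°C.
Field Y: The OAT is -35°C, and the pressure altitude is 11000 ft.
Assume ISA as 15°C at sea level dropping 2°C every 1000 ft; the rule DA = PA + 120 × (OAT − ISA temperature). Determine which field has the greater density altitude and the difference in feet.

Field X: ISA temp = -7.2°C, deviation +12.2°C, DA = 11100 + 120 × 12.2 = 12564 ft.
Field Y: ISA temp = -7°C, deviation -28°C, DA = 11000 + 120 × (-28) = 7640 ft.
Field X is higher by 12564 − 7640 = 4924 ft.

Field X by 4924 ft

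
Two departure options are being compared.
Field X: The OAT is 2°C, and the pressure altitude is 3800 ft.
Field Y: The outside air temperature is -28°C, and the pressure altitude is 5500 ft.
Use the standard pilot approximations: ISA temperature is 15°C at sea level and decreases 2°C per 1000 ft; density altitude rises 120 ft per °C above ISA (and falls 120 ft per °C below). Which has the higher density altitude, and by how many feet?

Field X by 1492 ft

Field X: ISA temp = 7.4°C, deviation -5.4°C, DA = 3800 + 120 × (-5.4) = 3152 ft.
Field Y: ISA temp = 4°C, deviation -32°C, DA = 5500 + 120 × (-32) = 1660 ft.
Field X is higher by 3152 − 1660 = 1492 ft.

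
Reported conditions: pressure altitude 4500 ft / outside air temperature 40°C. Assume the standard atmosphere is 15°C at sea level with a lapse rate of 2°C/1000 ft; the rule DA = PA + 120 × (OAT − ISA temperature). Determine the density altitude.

8580 ft

ISA temperature at 4500 ft = 15 − 2 × (4500/1000) = 6°C.
ISA deviation = 40 − 6 = +34°C.
Density altitude = 4500 + 120 × (34) = 4500 + (+4080) = 8580 ft.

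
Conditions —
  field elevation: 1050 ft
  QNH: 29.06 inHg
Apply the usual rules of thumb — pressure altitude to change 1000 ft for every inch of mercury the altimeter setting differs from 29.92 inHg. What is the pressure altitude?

Pressure correction = (29.92 − 29.06) × 1000 = +860 ft.
Pressure altitude = 1050 + (+860) = 1910 ft.

1910 ft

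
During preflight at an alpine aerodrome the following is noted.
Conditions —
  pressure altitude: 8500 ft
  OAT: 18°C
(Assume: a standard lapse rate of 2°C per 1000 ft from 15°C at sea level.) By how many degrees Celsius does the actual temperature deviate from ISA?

ISA+20°C

ISA temperature at 8500 ft = 15 − 2 × (8500/1000) = -2°C.
Deviation = OAT − ISA = 18 − (-2) = +20°C.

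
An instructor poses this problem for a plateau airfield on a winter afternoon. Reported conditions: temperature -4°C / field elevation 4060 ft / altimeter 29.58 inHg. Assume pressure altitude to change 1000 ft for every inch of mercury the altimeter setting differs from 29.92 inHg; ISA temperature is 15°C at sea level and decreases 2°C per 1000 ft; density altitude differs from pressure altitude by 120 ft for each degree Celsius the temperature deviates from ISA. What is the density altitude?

Pressure altitude = 4060 + (29.92 − 29.58) × 1000 = 4060 + (+340) = 4400 ft.
ISA temperature at 4400 ft = 15 − 2 × (4400/1000) = 6.2°C.
ISA deviation = -4 − 6.2 = -10.2°C.
Density altitude = 4400 + 120 × (-10.2) = 3176 ft.

3176 ft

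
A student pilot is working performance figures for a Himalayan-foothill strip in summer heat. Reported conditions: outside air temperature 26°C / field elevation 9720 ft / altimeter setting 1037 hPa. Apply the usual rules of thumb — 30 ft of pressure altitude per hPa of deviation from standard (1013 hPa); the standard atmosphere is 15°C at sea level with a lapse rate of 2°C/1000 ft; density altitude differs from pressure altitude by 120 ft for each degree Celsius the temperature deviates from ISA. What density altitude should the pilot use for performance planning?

Pressure altitude = 9720 + (1013 − 1037) × 30 = 9720 + (-720) = 9000 ft.
ISA temperature at 9000 ft = 15 − 2 × (9000/1000) = -3°C.
ISA deviation = 26 − (-3) = +29°C.
Density altitude = 9000 + 120 × (29) = 12480 ft.

12480 ft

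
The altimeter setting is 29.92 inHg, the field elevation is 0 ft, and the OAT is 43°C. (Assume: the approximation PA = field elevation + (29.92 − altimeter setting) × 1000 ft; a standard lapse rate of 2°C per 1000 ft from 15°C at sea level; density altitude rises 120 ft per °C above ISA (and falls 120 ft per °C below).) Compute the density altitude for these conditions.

Pressure altitude = 0 + (29.92 − 29.92) × 1000 = 0 + (0) = 0 ft.
ISA temperature at 0 ft = 15 − 2 × (0/1000) = 15°C.
ISA deviation = 43 − 15 = +28°C.
Density altitude = 0 + 120 × (28) = 3360 ft.

3360 ft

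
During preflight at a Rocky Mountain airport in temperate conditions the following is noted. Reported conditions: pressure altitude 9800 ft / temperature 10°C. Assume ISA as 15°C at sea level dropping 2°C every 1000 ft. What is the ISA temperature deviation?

ISA+14.6°C

ISA temperature at 9800 ft = 15 − 2 × (9800/1000) = -4.6°C.
Deviation = OAT − ISA = 10 − (-4.6) = +14.6°C.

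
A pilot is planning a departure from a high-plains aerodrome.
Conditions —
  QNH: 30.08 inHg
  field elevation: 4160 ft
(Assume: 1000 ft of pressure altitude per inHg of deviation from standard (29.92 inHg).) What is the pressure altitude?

4000 ft

Pressure correction = (29.92 − 30.08) × 1000 = -160 ft.
Pressure altitude = 4160 + (-160) = 4000 ft.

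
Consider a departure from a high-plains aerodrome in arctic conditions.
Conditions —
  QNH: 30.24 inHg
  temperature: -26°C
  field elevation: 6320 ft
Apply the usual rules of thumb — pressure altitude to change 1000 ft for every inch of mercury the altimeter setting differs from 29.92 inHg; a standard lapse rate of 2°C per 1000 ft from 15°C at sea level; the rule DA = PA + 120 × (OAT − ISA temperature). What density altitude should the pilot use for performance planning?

Pressure altitude = 6320 + (29.92 − 30.24) × 1000 = 6320 + (-320) = 6000 ft.
ISA temperature at 6000 ft = 15 − 2 × (6000/1000) = 3°C.
ISA deviation = -26 − 3 = -29°C.
Density altitude = 6000 + 120 × (-29) = 2520 ft.

2520 ft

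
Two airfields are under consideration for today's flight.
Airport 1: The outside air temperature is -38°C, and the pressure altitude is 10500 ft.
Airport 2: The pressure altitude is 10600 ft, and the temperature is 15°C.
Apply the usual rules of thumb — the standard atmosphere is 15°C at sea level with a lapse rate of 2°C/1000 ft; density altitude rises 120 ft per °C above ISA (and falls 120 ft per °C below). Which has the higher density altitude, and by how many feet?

Airport 1: ISA temp = -6°C, deviation -32°C, DA = 10500 + 120 × (-32) = 6660 ft.
Airport 2: ISA temp = -6.2°C, deviation +21.2°C, DA = 10600 + 120 × 21.2 = 13144 ft.
Airport 2 is higher by 13144 − 6660 = 6484 ft.

Airport 2 by 6484 ft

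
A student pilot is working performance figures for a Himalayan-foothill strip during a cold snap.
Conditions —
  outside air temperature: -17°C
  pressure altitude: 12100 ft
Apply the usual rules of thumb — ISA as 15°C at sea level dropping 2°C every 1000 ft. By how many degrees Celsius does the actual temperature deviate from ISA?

ISA temperature at 12100 ft = 15 − 2 × (12100/1000) = -9.2°C.
Deviation = OAT − ISA = -17 − (-9.2) = -7.8°C.

ISA-7.8°C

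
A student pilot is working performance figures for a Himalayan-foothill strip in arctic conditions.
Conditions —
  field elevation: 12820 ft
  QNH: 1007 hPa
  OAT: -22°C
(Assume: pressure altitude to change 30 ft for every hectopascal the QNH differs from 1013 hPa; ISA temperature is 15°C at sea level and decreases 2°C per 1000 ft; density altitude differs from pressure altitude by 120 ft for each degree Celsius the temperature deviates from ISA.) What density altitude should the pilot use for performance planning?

11680 ft

Pressure altitude = 12820 + (1013 − 1007) × 30 = 12820 + (+180) = 13000 ft.
ISA temperature at 13000 ft = 15 − 2 × (13000/1000) = -11°C.
ISA deviation = -22 − (-11) = -11°C.
Density altitude = 13000 + 120 × (-11) = 11680 ft.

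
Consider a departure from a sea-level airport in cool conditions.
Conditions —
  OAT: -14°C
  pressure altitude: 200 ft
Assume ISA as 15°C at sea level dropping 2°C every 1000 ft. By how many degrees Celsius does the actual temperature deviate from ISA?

ISA temperature at 200 ft = 15 − 2 × (200/1000) = 14.6°C.
Deviation = OAT − ISA = -14 − 14.6 = -28.6°C.

ISA-28.6°C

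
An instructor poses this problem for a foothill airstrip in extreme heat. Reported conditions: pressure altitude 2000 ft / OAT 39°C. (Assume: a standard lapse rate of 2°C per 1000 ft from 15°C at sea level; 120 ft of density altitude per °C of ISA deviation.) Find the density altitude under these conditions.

ISA temperature at 2000 ft = 15 − 2 × (2000/1000) = 11°C.
ISA deviation = 39 − 11 = +28°C.
Density altitude = 2000 + 120 × (28) = 2000 + (+3360) = 5360 ft.

5360 ft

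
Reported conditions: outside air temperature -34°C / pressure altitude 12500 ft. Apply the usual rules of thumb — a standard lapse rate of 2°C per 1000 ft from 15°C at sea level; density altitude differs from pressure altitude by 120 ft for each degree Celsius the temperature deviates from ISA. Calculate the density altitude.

ISA temperature at 12500 ft = 15 − 2 × (12500/1000) = -10°C.
ISA deviation = -34 − (-10) = -24°C.
Density altitude = 12500 + 120 × (-24) = 12500 + (-2880) = 9620 ft.

9620 ft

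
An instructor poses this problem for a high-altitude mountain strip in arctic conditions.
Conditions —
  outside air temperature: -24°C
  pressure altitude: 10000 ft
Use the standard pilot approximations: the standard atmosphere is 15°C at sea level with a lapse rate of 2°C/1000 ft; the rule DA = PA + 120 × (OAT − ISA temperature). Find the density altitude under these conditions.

7720 ft

ISA temperature at 10000 ft = 15 − 2 × (10000/1000) = -5°C.
ISA deviation = -24 − (-5) = -19°C.
Density altitude = 10000 + 120 × (-19) = 10000 + (-2280) = 7720 ft.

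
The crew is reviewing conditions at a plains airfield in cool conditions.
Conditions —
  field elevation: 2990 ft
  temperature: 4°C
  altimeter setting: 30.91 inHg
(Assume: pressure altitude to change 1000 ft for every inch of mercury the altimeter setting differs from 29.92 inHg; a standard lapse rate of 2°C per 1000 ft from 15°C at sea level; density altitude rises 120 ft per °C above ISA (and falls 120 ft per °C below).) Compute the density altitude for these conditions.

Pressure altitude = 2990 + (29.92 − 30.91) × 1000 = 2990 + (-990) = 2000 ft.
ISA temperature at 2000 ft = 15 − 2 × (2000/1000) = 11°C.
ISA deviation = 4 − 11 = -7°C.
Density altitude = 2000 + 120 × (-7) = 1160 ft.

1160 ft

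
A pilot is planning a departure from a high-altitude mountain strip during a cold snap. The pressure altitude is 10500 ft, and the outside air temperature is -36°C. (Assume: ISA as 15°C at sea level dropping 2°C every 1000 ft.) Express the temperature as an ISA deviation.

ISA-30°C

ISA temperature at 10500 ft = 15 − 2 × (10500/1000) = -6°C.
Deviation = OAT − ISA = -36 − (-6) = -30°C.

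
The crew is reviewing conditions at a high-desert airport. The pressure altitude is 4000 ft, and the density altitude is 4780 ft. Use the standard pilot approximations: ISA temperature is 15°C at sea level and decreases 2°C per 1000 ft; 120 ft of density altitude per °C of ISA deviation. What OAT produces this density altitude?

Density altitude − pressure altitude = 4780 − 4000 = +780 ft.
At 120 ft/°C that is an ISA deviation of 780/120 = +6.5°C.
ISA temperature at 4000 ft = 15 − 2 × (4000/1000) = 7°C.
OAT = ISA + deviation = 7 + (+6.5) = 13.5°C.

13.5°C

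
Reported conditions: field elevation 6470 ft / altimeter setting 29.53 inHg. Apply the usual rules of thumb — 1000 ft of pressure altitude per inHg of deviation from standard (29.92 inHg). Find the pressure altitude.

Pressure correction = (29.92 − 29.53) × 1000 = +390 ft.
Pressure altitude = 6470 + (+390) = 6860 ft.

6860 ft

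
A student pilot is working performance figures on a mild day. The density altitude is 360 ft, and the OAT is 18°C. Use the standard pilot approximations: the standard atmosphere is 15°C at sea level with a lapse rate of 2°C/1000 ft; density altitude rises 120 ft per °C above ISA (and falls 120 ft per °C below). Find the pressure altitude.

0 ft

DA = PA + 120 × (OAT − (15 − 2·PA/1000)) = PA + 120·OAT − 1800 + 0.24·PA = 1.24·PA + 120·OAT − 1800.
So 1.24·PA = 360 − 120 × 18 + 1800 = 0.
PA = 0 / 1.24 = 0 ft.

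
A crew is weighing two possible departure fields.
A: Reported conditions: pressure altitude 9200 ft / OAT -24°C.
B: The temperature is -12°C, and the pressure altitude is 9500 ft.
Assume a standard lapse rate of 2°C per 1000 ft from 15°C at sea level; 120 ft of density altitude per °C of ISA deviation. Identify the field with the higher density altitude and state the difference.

A: ISA temp = -3.4°C, deviation -20.6°C, DA = 9200 + 120 × (-20.6) = 6728 ft.
B: ISA temp = -4°C, deviation -8°C, DA = 9500 + 120 × (-8) = 8540 ft.
B is higher by 8540 − 6728 = 1812 ft.

B by 1812 ft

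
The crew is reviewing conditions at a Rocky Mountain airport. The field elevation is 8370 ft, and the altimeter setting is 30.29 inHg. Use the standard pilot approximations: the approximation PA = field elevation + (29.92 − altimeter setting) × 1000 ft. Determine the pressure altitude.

8000 ft

Pressure correction = (29.92 − 30.29) × 1000 = -370 ft.
Pressure altitude = 8370 + (-370) = 8000 ft.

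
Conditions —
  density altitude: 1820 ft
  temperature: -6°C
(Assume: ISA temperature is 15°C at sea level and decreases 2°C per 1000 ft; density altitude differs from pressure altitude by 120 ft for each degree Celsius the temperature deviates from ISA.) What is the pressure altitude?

DA = PA + 120 × (OAT − (15 − 2·PA/1000)) = PA + 120·OAT − 1800 + 0.24·PA = 1.24·PA + 120·OAT − 1800.
So 1.24·PA = 1820 − 120 × (-6) + 1800 = 4340.
PA = 4340 / 1.24 = 3500 ft.

3500 ft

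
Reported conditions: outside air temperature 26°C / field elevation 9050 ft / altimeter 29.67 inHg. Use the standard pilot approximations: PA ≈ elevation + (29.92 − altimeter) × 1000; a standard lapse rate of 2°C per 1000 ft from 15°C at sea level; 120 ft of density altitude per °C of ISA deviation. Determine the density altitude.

Pressure altitude = 9050 + (29.92 − 29.67) × 1000 = 9050 + (+250) = 9300 ft.
ISA temperature at 9300 ft = 15 − 2 × (9300/1000) = -3.6°C.
ISA deviation = 26 − (-3.6) = +29.6°C.
Density altitude = 9300 + 120 × (29.6) = 12852 ft.

12852 ft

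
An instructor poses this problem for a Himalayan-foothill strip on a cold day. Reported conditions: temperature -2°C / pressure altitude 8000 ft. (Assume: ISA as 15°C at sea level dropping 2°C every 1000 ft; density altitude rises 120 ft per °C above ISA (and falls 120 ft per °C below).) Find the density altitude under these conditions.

ISA temperature at 8000 ft = 15 − 2 × (8000/1000) = -1°C.
ISA deviation = -2 − (-1) = -1°C.
Density altitude = 8000 + 120 × (-1) = 8000 + (-120) = 7880 ft.

7880 ft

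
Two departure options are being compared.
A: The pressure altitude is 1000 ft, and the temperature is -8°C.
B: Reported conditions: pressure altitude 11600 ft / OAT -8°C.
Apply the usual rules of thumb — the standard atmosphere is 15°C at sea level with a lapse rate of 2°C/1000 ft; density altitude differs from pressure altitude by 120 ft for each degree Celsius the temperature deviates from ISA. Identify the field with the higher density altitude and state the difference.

A: ISA temp = 13°C, deviation -21°C, DA = 1000 + 120 × (-21) = -1520 ft.
B: ISA temp = -8.2°C, deviation +0.2°C, DA = 11600 + 120 × 0.2 = 11624 ft.
B is higher by 11624 − (-1520) = 13144 ft.

B by 13144 ft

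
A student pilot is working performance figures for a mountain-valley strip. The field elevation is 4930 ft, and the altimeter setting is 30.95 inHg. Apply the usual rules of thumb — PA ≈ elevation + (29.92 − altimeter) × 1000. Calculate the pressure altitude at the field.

Pressure correction = (29.92 − 30.95) × 1000 = -1030 ft.
Pressure altitude = 4930 + (-1030) = 3900 ft.

3900 ft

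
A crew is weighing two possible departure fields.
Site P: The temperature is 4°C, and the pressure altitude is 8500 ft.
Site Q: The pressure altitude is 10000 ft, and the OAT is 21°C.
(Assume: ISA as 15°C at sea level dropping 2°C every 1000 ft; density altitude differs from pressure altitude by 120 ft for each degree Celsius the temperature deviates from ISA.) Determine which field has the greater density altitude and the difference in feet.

Site Q by 3900 ft

Site P: ISA temp = -2°C, deviation +6°C, DA = 8500 + 120 × 6 = 9220 ft.
Site Q: ISA temp = -5°C, deviation +26°C, DA = 10000 + 120 × 26 = 13120 ft.
Site Q is higher by 13120 − 9220 = 3900 ft.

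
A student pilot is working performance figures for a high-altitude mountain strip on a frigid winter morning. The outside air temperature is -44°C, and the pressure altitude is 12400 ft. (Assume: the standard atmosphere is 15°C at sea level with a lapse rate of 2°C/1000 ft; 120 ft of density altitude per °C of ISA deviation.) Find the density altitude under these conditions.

8296 ft

ISA temperature at 12400 ft = 15 − 2 × (12400/1000) = -9.8°C.
ISA deviation = -44 − (-9.8) = -34.2°C.
Density altitude = 12400 + 120 × (-34.2) = 12400 + (-4104) = 8296 ft.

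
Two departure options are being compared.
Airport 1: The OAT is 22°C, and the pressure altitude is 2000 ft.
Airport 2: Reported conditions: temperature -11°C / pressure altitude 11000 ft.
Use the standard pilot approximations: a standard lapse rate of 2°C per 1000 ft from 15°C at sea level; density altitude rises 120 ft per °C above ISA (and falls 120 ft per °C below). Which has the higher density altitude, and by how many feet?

Airport 2 by 7200 ft

Airport 1: ISA temp = 11°C, deviation +11°C, DA = 2000 + 120 × 11 = 3320 ft.
Airport 2: ISA temp = -7°C, deviation -4°C, DA = 11000 + 120 × (-4) = 10520 ft.
Airport 2 is higher by 10520 − 3320 = 7200 ft.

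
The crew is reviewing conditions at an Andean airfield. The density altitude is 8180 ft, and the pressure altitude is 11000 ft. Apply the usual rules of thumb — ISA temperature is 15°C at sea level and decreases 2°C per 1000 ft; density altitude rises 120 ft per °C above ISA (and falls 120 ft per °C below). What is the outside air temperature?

-30.5°C

Density altitude − pressure altitude = 8180 − 11000 = -2820 ft.
At 120 ft/°C that is an ISA deviation of -2820/120 = -23.5°C.
ISA temperature at 11000 ft = 15 − 2 × (11000/1000) = -7°C.
OAT = ISA + deviation = -7 + (-23.5) = -30.5°C.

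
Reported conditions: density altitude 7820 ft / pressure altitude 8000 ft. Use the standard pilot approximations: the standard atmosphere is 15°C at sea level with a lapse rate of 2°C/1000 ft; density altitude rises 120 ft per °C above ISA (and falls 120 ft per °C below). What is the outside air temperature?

Density altitude − pressure altitude = 7820 − 8000 = -180 ft.
At 120 ft/°C that is an ISA deviation of -180/120 = -1.5°C.
ISA temperature at 8000 ft = 15 − 2 × (8000/1000) = -1°C.
OAT = ISA + deviation = -1 + (-1.5) = -2.5°C.

-2.5°C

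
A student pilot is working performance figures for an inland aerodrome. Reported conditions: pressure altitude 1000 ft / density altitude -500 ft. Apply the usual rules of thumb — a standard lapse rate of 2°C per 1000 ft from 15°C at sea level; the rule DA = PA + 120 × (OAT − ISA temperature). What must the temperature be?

0.5°C

Density altitude − pressure altitude = -500 − 1000 = -1500 ft.
At 120 ft/°C that is an ISA deviation of -1500/120 = -12.5°C.
ISA temperature at 1000 ft = 15 − 2 × (1000/1000) = 13°C.
OAT = ISA + deviation = 13 + (-12.5) = 0.5°C.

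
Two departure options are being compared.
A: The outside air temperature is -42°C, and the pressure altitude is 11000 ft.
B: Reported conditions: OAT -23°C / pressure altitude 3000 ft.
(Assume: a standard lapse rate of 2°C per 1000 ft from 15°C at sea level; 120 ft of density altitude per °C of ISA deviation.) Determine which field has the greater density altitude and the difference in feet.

A: ISA temp = -7°C, deviation -35°C, DA = 11000 + 120 × (-35) = 6800 ft.
B: ISA temp = 9°C, deviation -32°C, DA = 3000 + 120 × (-32) = -840 ft.
A is higher by 6800 − (-840) = 7640 ft.

A by 7640 ft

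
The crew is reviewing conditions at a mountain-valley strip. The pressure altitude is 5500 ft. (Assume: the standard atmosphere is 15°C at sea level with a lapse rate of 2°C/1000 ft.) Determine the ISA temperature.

ISA temperature = 15 − 2 × (5500/1000) = 15 − 11 = 4°C.

4°C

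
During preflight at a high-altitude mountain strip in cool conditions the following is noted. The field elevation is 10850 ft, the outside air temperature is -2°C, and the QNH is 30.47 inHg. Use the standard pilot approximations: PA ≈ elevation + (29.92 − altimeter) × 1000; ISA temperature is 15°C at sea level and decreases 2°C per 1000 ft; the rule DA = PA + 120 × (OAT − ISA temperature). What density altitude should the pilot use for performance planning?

10732 ft

Pressure altitude = 10850 + (29.92 − 30.47) × 1000 = 10850 + (-550) = 10300 ft.
ISA temperature at 10300 ft = 15 − 2 × (10300/1000) = -5.6°C.
ISA deviation = -2 − (-5.6) = +3.6°C.
Density altitude = 10300 + 120 × (3.6) = 10732 ft.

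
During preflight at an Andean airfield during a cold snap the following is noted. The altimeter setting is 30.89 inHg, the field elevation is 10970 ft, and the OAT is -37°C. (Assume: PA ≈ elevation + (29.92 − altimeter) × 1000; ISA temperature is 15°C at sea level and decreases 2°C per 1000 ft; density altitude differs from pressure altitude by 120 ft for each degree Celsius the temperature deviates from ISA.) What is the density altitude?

Pressure altitude = 10970 + (29.92 − 30.89) × 1000 = 10970 + (-970) = 10000 ft.
ISA temperature at 10000 ft = 15 − 2 × (10000/1000) = -5°C.
ISA deviation = -37 − (-5) = -32°C.
Density altitude = 10000 + 120 × (-32) = 6160 ft.

6160 ft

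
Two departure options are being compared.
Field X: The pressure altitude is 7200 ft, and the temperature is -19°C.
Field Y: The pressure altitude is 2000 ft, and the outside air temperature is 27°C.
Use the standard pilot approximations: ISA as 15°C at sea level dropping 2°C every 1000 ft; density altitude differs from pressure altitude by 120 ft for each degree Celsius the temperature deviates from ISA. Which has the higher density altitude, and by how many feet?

Field X by 928 ft

Field X: ISA temp = 0.6°C, deviation -19.6°C, DA = 7200 + 120 × (-19.6) = 4848 ft.
Field Y: ISA temp = 11°C, deviation +16°C, DA = 2000 + 120 × 16 = 3920 ft.
Field X is higher by 4848 − 3920 = 928 ft.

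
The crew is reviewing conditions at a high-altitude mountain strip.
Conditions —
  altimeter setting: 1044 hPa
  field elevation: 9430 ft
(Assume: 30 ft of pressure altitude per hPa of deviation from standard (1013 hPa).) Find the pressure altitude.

8500 ft

Pressure correction = (1013 − 1044) × 30 = -930 ft.
Pressure altitude = 9430 + (-930) = 8500 ft.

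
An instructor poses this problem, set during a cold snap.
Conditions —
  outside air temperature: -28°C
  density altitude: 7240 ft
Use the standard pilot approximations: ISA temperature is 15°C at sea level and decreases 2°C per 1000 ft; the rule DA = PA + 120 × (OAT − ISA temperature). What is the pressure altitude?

DA = PA + 120 × (OAT − (15 − 2·PA/1000)) = PA + 120·OAT − 1800 + 0.24·PA = 1.24·PA + 120·OAT − 1800.
So 1.24·PA = 7240 − 120 × (-28) + 1800 = 12400.
PA = 12400 / 1.24 = 10000 ft.

10000 ft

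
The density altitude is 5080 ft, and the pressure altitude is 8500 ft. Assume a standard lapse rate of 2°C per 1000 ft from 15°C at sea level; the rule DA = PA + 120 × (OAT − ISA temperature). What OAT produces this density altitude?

Density altitude − pressure altitude = 5080 − 8500 = -3420 ft.
At 120 ft/°C that is an ISA deviation of -3420/120 = -28.5°C.
ISA temperature at 8500 ft = 15 − 2 × (8500/1000) = -2°C.
OAT = ISA + deviation = -2 + (-28.5) = -30.5°C.

-30.5°C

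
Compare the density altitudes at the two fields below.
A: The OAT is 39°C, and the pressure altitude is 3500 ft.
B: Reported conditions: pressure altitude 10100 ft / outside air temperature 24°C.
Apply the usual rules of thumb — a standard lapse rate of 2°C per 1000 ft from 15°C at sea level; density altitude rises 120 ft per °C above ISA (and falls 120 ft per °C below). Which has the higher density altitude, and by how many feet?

B by 6384 ft

A: ISA temp = 8°C, deviation +31°C, DA = 3500 + 120 × 31 = 7220 ft.
B: ISA temp = -5.2°C, deviation +29.2°C, DA = 10100 + 120 × 29.2 = 13604 ft.
B is higher by 13604 − 7220 = 6384 ft.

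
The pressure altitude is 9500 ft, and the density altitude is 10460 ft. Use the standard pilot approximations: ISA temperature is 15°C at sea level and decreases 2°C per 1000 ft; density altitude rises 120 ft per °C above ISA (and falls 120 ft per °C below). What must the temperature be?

Density altitude − pressure altitude = 10460 − 9500 = +960 ft.
At 120 ft/°C that is an ISA deviation of 960/120 = +8°C.
ISA temperature at 9500 ft = 15 − 2 × (9500/1000) = -4°C.
OAT = ISA + deviation = -4 + (+8) = 4°C.

4°C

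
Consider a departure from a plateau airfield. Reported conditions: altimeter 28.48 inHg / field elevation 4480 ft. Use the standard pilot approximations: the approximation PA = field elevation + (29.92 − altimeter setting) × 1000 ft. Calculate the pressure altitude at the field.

5920 ft

Pressure correction = (29.92 − 28.48) × 1000 = +1440 ft.
Pressure altitude = 4480 + (+1440) = 5920 ft.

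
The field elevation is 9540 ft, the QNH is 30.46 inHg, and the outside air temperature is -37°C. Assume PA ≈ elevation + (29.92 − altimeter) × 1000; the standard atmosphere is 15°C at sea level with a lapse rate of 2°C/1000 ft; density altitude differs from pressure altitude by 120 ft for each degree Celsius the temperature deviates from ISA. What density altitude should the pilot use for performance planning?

4920 ft

Pressure altitude = 9540 + (29.92 − 30.46) × 1000 = 9540 + (-540) = 9000 ft.
ISA temperature at 9000 ft = 15 − 2 × (9000/1000) = -3°C.
ISA deviation = -37 − (-3) = -34°C.
Density altitude = 9000 + 120 × (-34) = 4920 ft.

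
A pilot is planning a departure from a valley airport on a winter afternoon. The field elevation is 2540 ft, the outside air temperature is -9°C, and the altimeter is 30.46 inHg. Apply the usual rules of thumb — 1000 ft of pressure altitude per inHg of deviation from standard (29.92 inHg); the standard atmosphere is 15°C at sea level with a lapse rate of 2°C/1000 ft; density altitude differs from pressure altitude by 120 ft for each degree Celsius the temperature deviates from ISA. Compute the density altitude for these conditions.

Pressure altitude = 2540 + (29.92 − 30.46) × 1000 = 2540 + (-540) = 2000 ft.
ISA temperature at 2000 ft = 15 − 2 × (2000/1000) = 11°C.
ISA deviation = -9 − 11 = -20°C.
Density altitude = 2000 + 120 × (-20) = -400 ft.

-400 ft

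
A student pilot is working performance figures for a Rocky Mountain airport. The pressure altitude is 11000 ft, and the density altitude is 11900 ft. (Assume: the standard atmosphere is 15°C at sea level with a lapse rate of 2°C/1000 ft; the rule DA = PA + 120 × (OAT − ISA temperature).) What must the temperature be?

Density altitude − pressure altitude = 11900 − 11000 = +900 ft.
At 120 ft/°C that is an ISA deviation of 900/120 = +7.5°C.
ISA temperature at 11000 ft = 15 − 2 × (11000/1000) = -7°C.
OAT = ISA + deviation = -7 + (+7.5) = 0.5°C.

0.5°C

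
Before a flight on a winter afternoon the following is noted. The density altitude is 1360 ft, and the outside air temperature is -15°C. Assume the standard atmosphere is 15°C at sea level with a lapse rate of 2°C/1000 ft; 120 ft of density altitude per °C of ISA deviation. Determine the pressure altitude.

4000 ft

DA = PA + 120 × (OAT − (15 − 2·PA/1000)) = PA + 120·OAT − 1800 + 0.24·PA = 1.24·PA + 120·OAT − 1800.
So 1.24·PA = 1360 − 120 × (-15) + 1800 = 4960.
PA = 4960 / 1.24 = 4000 ft.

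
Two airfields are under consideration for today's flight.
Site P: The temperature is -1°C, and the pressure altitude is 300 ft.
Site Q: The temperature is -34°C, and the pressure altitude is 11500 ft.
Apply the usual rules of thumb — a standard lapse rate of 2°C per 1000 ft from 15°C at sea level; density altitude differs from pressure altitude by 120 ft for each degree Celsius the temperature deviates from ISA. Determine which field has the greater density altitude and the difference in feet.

Site Q by 9928 ft

Site P: ISA temp = 14.4°C, deviation -15.4°C, DA = 300 + 120 × (-15.4) = -1548 ft.
Site Q: ISA temp = -8°C, deviation -26°C, DA = 11500 + 120 × (-26) = 8380 ft.
Site Q is higher by 8380 − (-1548) = 9928 ft.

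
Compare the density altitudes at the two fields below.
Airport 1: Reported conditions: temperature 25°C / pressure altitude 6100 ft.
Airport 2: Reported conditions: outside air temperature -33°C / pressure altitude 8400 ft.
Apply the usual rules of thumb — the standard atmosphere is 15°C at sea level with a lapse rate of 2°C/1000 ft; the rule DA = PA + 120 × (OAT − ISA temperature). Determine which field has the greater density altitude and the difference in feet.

Airport 1: ISA temp = 2.8°C, deviation +22.2°C, DA = 6100 + 120 × 22.2 = 8764 ft.
Airport 2: ISA temp = -1.8°C, deviation -31.2°C, DA = 8400 + 120 × (-31.2) = 4656 ft.
Airport 1 is higher by 8764 − 4656 = 4108 ft.

Airport 1 by 4108 ft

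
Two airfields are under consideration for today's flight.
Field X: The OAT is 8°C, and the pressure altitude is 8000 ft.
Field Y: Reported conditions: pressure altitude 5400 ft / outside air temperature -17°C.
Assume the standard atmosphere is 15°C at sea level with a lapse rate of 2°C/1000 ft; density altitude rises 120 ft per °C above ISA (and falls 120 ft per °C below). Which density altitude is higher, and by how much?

Field X: ISA temp = -1°C, deviation +9°C, DA = 8000 + 120 × 9 = 9080 ft.
Field Y: ISA temp = 4.2°C, deviation -21.2°C, DA = 5400 + 120 × (-21.2) = 2856 ft.
Field X is higher by 9080 − 2856 = 6224 ft.

Field X by 6224 ft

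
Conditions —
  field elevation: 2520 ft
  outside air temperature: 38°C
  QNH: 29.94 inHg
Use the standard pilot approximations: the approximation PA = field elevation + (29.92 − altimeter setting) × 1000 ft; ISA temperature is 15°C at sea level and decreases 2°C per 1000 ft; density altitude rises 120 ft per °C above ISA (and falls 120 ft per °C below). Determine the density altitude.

5860 ft

Pressure altitude = 2520 + (29.92 − 29.94) × 1000 = 2520 + (-20) = 2500 ft.
ISA temperature at 2500 ft = 15 − 2 × (2500/1000) = 10°C.
ISA deviation = 38 − 10 = +28°C.
Density altitude = 2500 + 120 × (28) = 5860 ft.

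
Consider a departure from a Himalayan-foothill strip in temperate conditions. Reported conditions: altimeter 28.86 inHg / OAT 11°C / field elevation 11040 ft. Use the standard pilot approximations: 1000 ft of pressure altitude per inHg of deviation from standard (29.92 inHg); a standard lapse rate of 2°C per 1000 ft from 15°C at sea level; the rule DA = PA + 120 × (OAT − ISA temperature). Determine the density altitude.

14524 ft

Pressure altitude = 11040 + (29.92 − 28.86) × 1000 = 11040 + (+1060) = 12100 ft.
ISA temperature at 12100 ft = 15 − 2 × (12100/1000) = -9.2°C.
ISA deviation = 11 − (-9.2) = +20.2°C.
Density altitude = 12100 + 120 × (20.2) = 14524 ft.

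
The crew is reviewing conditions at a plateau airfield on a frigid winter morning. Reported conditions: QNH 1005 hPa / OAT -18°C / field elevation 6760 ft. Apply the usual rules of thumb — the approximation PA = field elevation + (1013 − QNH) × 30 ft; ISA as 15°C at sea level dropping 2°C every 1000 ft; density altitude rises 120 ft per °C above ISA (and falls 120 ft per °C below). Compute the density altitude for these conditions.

4720 ft

Pressure altitude = 6760 + (1013 − 1005) × 30 = 6760 + (+240) = 7000 ft.
ISA temperature at 7000 ft = 15 − 2 × (7000/1000) = 1°C.
ISA deviation = -18 − 1 = -19°C.
Density altitude = 7000 + 120 × (-19) = 4720 ft.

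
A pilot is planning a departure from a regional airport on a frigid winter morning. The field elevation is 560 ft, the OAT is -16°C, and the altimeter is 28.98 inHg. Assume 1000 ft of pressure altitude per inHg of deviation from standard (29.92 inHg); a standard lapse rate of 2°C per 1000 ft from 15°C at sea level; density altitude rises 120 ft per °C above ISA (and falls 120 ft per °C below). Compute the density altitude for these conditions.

-1860 ft

Pressure altitude = 560 + (29.92 − 28.98) × 1000 = 560 + (+940) = 1500 ft.
ISA temperature at 1500 ft = 15 − 2 × (1500/1000) = 12°C.
ISA deviation = -16 − 12 = -28°C.
Density altitude = 1500 + 120 × (-28) = -1860 ft.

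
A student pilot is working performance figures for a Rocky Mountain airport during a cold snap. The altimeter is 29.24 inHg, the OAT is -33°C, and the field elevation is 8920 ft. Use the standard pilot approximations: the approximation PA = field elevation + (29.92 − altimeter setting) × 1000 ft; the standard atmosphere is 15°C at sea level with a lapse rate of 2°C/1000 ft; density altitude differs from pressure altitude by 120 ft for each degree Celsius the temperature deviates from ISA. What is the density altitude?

Pressure altitude = 8920 + (29.92 − 29.24) × 1000 = 8920 + (+680) = 9600 ft.
ISA temperature at 9600 ft = 15 − 2 × (9600/1000) = -4.2°C.
ISA deviation = -33 − (-4.2) = -28.8°C.
Density altitude = 9600 + 120 × (-28.8) = 6144 ft.

6144 ft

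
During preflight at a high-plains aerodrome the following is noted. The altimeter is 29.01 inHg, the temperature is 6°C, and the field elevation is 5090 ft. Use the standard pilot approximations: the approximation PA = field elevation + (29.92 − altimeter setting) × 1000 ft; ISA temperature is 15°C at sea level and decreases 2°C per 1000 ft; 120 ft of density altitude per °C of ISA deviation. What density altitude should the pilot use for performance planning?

Pressure altitude = 5090 + (29.92 − 29.01) × 1000 = 5090 + (+910) = 6000 ft.
ISA temperature at 6000 ft = 15 − 2 × (6000/1000) = 3°C.
ISA deviation = 6 − 3 = +3°C.
Density altitude = 6000 + 120 × (3) = 6360 ft.

6360 ft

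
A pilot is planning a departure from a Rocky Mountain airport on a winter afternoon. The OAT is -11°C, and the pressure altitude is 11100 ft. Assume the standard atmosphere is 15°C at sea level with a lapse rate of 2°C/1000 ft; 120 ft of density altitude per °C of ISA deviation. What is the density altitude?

ISA temperature at 11100 ft = 15 − 2 × (11100/1000) = -7.2°C.
ISA deviation = -11 − (-7.2) = -3.8°C.
Density altitude = 11100 + 120 × (-3.8) = 11100 + (-456) = 10644 ft.

10644 ft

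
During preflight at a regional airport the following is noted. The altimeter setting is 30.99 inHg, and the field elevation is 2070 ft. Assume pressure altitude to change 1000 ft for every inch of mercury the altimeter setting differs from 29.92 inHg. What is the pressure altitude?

1000 ft

Pressure correction = (29.92 − 30.99) × 1000 = -1070 ft.
Pressure altitude = 2070 + (-1070) = 1000 ft.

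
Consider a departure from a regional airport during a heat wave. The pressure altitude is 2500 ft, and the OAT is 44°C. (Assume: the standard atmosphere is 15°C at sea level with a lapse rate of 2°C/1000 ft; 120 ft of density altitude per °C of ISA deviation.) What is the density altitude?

ISA temperature at 2500 ft = 15 − 2 × (2500/1000) = 10°C.
ISA deviation = 44 − 10 = +34°C.
Density altitude = 2500 + 120 × (34) = 2500 + (+4080) = 6580 ft.

6580 ft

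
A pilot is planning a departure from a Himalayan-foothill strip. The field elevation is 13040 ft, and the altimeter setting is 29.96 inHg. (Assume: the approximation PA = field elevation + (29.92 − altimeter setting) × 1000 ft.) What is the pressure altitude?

13000 ft

Pressure correction = (29.92 − 29.96) × 1000 = -40 ft.
Pressure altitude = 13040 + (-40) = 13000 ft.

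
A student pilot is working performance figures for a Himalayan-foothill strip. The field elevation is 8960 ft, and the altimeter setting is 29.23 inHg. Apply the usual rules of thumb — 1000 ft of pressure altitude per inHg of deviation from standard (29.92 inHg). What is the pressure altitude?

9650 ft

Pressure correction = (29.92 − 29.23) × 1000 = +690 ft.
Pressure altitude = 8960 + (+690) = 9650 ft.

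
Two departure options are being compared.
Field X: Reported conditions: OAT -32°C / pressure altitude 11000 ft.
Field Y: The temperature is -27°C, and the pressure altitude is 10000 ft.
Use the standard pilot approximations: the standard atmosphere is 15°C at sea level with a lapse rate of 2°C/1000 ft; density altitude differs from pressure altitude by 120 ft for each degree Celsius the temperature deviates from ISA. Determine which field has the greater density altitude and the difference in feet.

Field X by 640 ft

Field X: ISA temp = -7°C, deviation -25°C, DA = 11000 + 120 × (-25) = 8000 ft.
Field Y: ISA temp = -5°C, deviation -22°C, DA = 10000 + 120 × (-22) = 7360 ft.
Field X is higher by 8000 − 7360 = 640 ft.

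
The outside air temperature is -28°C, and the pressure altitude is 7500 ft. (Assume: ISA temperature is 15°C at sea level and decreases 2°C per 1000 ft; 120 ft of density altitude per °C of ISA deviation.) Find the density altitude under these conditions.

ISA temperature at 7500 ft = 15 − 2 × (7500/1000) = 0°C.
ISA deviation = -28 − 0 = -28°C.
Density altitude = 7500 + 120 × (-28) = 7500 + (-3360) = 4140 ft.

4140 ft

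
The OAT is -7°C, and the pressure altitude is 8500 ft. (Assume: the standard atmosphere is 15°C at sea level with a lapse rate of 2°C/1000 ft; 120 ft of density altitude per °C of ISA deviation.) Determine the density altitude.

ISA temperature at 8500 ft = 15 − 2 × (8500/1000) = -2°C.
ISA deviation = -7 − (-2) = -5°C.
Density altitude = 8500 + 120 × (-5) = 8500 + (-600) = 7900 ft.

7900 ft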